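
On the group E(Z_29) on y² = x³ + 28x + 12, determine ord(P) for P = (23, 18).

12

2P: tangent at (23, 18): λ = (3·23² + 28)/(2·18) ≡ 20/7. 7⁻¹ ≡ 25 (mod 29), so λ ≡ 20·25 ≡ 7.
  x = λ² - 23 - 23 = 49 - 46 ≡ 3; y = λ·(23 - 3) - 18 ≡ 6. → (3, 6)
3P: (3, 6) + (23, 18). λ = (18 - 6)/(23 - 3) ≡ 12/20 mod 29. 20⁻¹ ≡ 16 (mod 29) since 20·16 = 320 ≡ 1, so λ ≡ 18.
  x = λ² - 3 - 23 = 324 - 26 ≡ 8; y = λ·(3 - 8) - 6 ≡ 20. → (8, 20)
4P: (8, 20) + (23, 18). λ = (18 - 20)/(23 - 8) ≡ 27/15 mod 29. 15⁻¹ ≡ 2 (mod 29) since 15·2 = 30 ≡ 1, so λ ≡ 25.
  x = λ² - 8 - 23 = 625 - 31 ≡ 14; y = λ·(8 - 14) - 20 ≡ 4. → (14, 4)
5P: (14, 4) + (23, 18). λ = (18 - 4)/(23 - 14) ≡ 14/9 mod 29. 9⁻¹ ≡ 13 (mod 29), so λ ≡ 8.
  x = λ² - 14 - 23 = 64 - 37 ≡ 27; y = λ·(14 - 27) - 4 ≡ 8. → (27, 8)
6P: (27, 8) + (23, 18). λ = (18 - 8)/(23 - 27) ≡ 10/25 mod 29. 25⁻¹ ≡ 7 (mod 29), so λ ≡ 12.
  x = λ² - 27 - 23 = 144 - 50 ≡ 7; y = λ·(27 - 7) - 8 ≡ 0. → (7, 0)
7P: (7, 0) + (23, 18). λ = (18 - 0)/(23 - 7) ≡ 18/16 mod 29. 16⁻¹ ≡ 20 (mod 29), so λ ≡ 12.
  x = λ² - 7 - 23 = 144 - 30 ≡ 27; y = λ·(7 - 27) - 0 ≡ 21. → (27, 21)
8P: (27, 21) + (23, 18). λ = (18 - 21)/(23 - 27) ≡ 26/25 mod 29. 25⁻¹ ≡ 7 (mod 29) since 25·7 = 175 ≡ 1, so λ ≡ 8.
  x = λ² - 27 - 23 = 64 - 50 ≡ 14; y = λ·(27 - 14) - 21 ≡ 25. → (14, 25)
9P: (14, 25) + (23, 18). λ = (18 - 25)/(23 - 14) ≡ 22/9 mod 29. 9⁻¹ ≡ 13 (mod 29) since 9·13 = 117 ≡ 1, so λ ≡ 25.
  x = λ² - 14 - 23 = 625 - 37 ≡ 8; y = λ·(14 - 8) - 25 ≡ 9. → (8, 9)
10P: (8, 9) + (23, 18). λ = (18 - 9)/(23 - 8) ≡ 9/15 mod 29. 15⁻¹ ≡ 2 (mod 29) since 15·2 = 30 ≡ 1, so λ ≡ 18.
  x = λ² - 8 - 23 = 324 - 31 ≡ 3; y = λ·(8 - 3) - 9 ≡ 23. → (3, 23)
11P: (3, 23) + (23, 18). λ = (18 - 23)/(23 - 3) ≡ 24/20 mod 29. 20⁻¹ ≡ 16 (mod 29), so λ ≡ 7.
  x = λ² - 3 - 23 = 49 - 26 ≡ 23; y = λ·(3 - 23) - 23 ≡ 11. → (23, 11)
12P: (23, 11) + (23, 18): same x and y₁ ≡ -y₂, so the sum is ∞.
12P = ∞, so the order is 12.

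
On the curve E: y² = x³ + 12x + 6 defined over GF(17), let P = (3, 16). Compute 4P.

(4, 4)

Double-and-add on 4 = (100)₂. Start with P = (3, 16) for the leading 1-bit.
double: tangent at (3, 16): λ = (3·3² + 12)/(2·16) ≡ 5/15. 15⁻¹ ≡ 8 (mod 17), so λ ≡ 5·8 ≡ 6.
  x = λ² - 3 - 3 = 36 - 6 ≡ 13; y = λ·(3 - 13) - 16 ≡ 9. → (13, 9)
double: tangent at (13, 9): λ = (3·13² + 12)/(2·9) ≡ 9/1. 1⁻¹ ≡ 1 (mod 17) since 1·1 = 1 ≡ 1, so λ ≡ 9·1 ≡ 9.
  x = λ² - 13 - 13 = 81 - 26 ≡ 4; y = λ·(13 - 4) - 9 ≡ 4. → (4, 4)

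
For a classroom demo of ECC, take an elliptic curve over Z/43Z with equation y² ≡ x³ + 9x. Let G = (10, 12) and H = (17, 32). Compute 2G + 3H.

(1, 28)

First 2G:
Repeated addition: build up to 2G.
2G: tangent at (10, 12): λ = (3·10² + 9)/(2·12) ≡ 8/24. 24⁻¹ ≡ 9 (mod 43), so λ ≡ 8·9 ≡ 29.
  x = λ² - 10 - 10 = 841 - 20 ≡ 4; y = λ·(10 - 4) - 12 ≡ 33. → (4, 33)
2G = (4, 33).
Next 3H:
Repeated addition: build up to 3H.
2H: tangent at (17, 32): λ = (3·17² + 9)/(2·32) ≡ 16/21. 21⁻¹ ≡ 41 (mod 43) since 21·41 = 861 ≡ 1, so λ ≡ 16·41 ≡ 11.
  x = λ² - 17 - 17 = 121 - 34 ≡ 1; y = λ·(17 - 1) - 32 ≡ 15. → (1, 15)
3H: (1, 15) + (17, 32). λ = (32 - 15)/(17 - 1) ≡ 17/16 mod 43. 16⁻¹ ≡ 35 (mod 43) since 16·35 = 560 ≡ 1, so λ ≡ 36.
  x = λ² - 1 - 17 = 1296 - 18 ≡ 31; y = λ·(1 - 31) - 15 ≡ 23. → (31, 23)
3H = (31, 23).
Finally 2G + 3H:
(4, 33) + (31, 23). λ = (23 - 33)/(31 - 4) ≡ 33/27 mod 43. 27⁻¹ ≡ 8 (mod 43), so λ ≡ 6.
  x = λ² - 4 - 31 = 36 - 35 ≡ 1; y = λ·(4 - 1) - 33 ≡ 28. → (1, 28)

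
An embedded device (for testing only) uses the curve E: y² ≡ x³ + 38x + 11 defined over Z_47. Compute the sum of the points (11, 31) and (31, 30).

(7, 44)

(11, 31) + (31, 30). λ = (30 - 31)/(31 - 11) ≡ 46/20 mod 47. 20⁻¹ ≡ 40 (mod 47), so λ ≡ 7.
  x = λ² - 11 - 31 = 49 - 42 ≡ 7; y = λ·(11 - 7) - 31 ≡ 44. → (7, 44)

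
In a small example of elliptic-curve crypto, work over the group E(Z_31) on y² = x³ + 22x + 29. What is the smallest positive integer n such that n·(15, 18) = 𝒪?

5

2P: tangent at (15, 18): λ = (3·15² + 22)/(2·18) ≡ 15/5. 5⁻¹ ≡ 25 (mod 31), so λ ≡ 15·25 ≡ 3.
  x = λ² - 15 - 15 = 9 - 30 ≡ 10; y = λ·(15 - 10) - 18 ≡ 28. → (10, 28)
3P: (10, 28) + (15, 18). λ = (18 - 28)/(15 - 10) ≡ 21/5 mod 31. 5⁻¹ ≡ 25 (mod 31), so λ ≡ 29.
  x = λ² - 10 - 15 = 841 - 25 ≡ 10; y = λ·(10 - 10) - 28 ≡ 3. → (10, 3)
4P: (10, 3) + (15, 18). λ = (18 - 3)/(15 - 10) ≡ 15/5 mod 31. 5⁻¹ ≡ 25 (mod 31) since 5·25 = 125 ≡ 1, so λ ≡ 3.
  x = λ² - 10 - 15 = 9 - 25 ≡ 15; y = λ·(10 - 15) - 3 ≡ 13. → (15, 13)
5P: (15, 13) + (15, 18): same x and y₁ ≡ -y₂, so the sum is 𝒪.
5P = 𝒪, so the order is 5.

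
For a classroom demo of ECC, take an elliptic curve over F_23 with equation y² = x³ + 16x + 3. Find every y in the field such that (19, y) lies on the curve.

6, 17

x³ + 16x + 3 = 7166 ≡ 13 (mod 23).
Square roots of 13 mod 23: 6 and 17 (since 6² = 36 ≡ 13).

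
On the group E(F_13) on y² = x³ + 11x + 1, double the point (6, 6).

tangent at (6, 6): λ = (3·6² + 11)/(2·6) ≡ 2/12. 12⁻¹ ≡ 12 (mod 13), so λ ≡ 2·12 ≡ 11.
  x = λ² - 6 - 6 = 121 - 12 ≡ 5; y = λ·(6 - 5) - 6 ≡ 5. → (5, 5)

(5, 5)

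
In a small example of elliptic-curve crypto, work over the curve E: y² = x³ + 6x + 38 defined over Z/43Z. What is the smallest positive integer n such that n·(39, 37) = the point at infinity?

2P: tangent at (39, 37): λ = (3·39² + 6)/(2·37) ≡ 11/31. 31⁻¹ ≡ 25 (mod 43), so λ ≡ 11·25 ≡ 17.
  x = λ² - 39 - 39 = 289 - 78 ≡ 39; y = λ·(39 - 39) - 37 ≡ 6. → (39, 6)
3P: (39, 6) + (39, 37): same x and y₁ ≡ -y₂, so the sum is the point at infinity.
3P = the point at infinity, so the order is 3.

3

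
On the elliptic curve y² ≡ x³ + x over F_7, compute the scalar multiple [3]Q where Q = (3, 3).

Repeated addition: build up to 3Q.
2Q: tangent at (3, 3): λ = (3·3² + 1)/(2·3) ≡ 0/6. 6⁻¹ ≡ 6 (mod 7) since 6·6 = 36 ≡ 1, so λ ≡ 0·6 ≡ 0.
  x = λ² - 3 - 3 = 0 - 6 ≡ 1; y = λ·(3 - 1) - 3 ≡ 4. → (1, 4)
3Q: (1, 4) + (3, 3). λ = (3 - 4)/(3 - 1) ≡ 6/2 mod 7. 2⁻¹ ≡ 4 (mod 7), so λ ≡ 3.
  x = λ² - 1 - 3 = 9 - 4 ≡ 5; y = λ·(1 - 5) - 4 ≡ 5. → (5, 5)

(5, 5)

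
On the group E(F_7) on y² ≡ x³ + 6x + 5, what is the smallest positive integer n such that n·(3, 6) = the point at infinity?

7

2P: tangent at (3, 6): λ = (3·3² + 6)/(2·6) ≡ 5/5. 5⁻¹ ≡ 3 (mod 7), so λ ≡ 5·3 ≡ 1.
  x = λ² - 3 - 3 = 1 - 6 ≡ 2; y = λ·(3 - 2) - 6 ≡ 2. → (2, 2)
3P: (2, 2) + (3, 6). λ = (6 - 2)/(3 - 2) ≡ 4/1 mod 7. 1⁻¹ ≡ 1 (mod 7) since 1·1 = 1 ≡ 1, so λ ≡ 4.
  x = λ² - 2 - 3 = 16 - 5 ≡ 4; y = λ·(2 - 4) - 2 ≡ 4. → (4, 4)
4P: (4, 4) + (3, 6). λ = (6 - 4)/(3 - 4) ≡ 2/6 mod 7. 6⁻¹ ≡ 6 (mod 7) since 6·6 = 36 ≡ 1, so λ ≡ 5.
  x = λ² - 4 - 3 = 25 - 7 ≡ 4; y = λ·(4 - 4) - 4 ≡ 3. → (4, 3)
5P: (4, 3) + (3, 6). λ = (6 - 3)/(3 - 4) ≡ 3/6 mod 7. 6⁻¹ ≡ 6 (mod 7) since 6·6 = 36 ≡ 1, so λ ≡ 4.
  x = λ² - 4 - 3 = 16 - 7 ≡ 2; y = λ·(4 - 2) - 3 ≡ 5. → (2, 5)
6P: (2, 5) + (3, 6). λ = (6 - 5)/(3 - 2) ≡ 1/1 mod 7. 1⁻¹ ≡ 1 (mod 7) since 1·1 = 1 ≡ 1, so λ ≡ 1.
  x = λ² - 2 - 3 = 1 - 5 ≡ 3; y = λ·(2 - 3) - 5 ≡ 1. → (3, 1)
7P: (3, 1) + (3, 6): same x and y₁ ≡ -y₂, so the sum is the point at infinity.
7P = the point at infinity, so the order is 7.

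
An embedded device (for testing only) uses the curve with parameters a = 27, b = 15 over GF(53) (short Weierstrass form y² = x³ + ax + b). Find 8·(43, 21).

(5, 40)

Write G = (43, 21).
Repeated addition: build up to 8G.
2G: tangent at (43, 21): λ = (3·43² + 27)/(2·21) ≡ 9/42. 42⁻¹ ≡ 24 (mod 53), so λ ≡ 9·24 ≡ 4.
  x = λ² - 43 - 43 = 16 - 86 ≡ 36; y = λ·(43 - 36) - 21 ≡ 7. → (36, 7)
3G: (36, 7) + (43, 21). λ = (21 - 7)/(43 - 36) ≡ 14/7 mod 53. 7⁻¹ ≡ 38 (mod 53), so λ ≡ 2.
  x = λ² - 36 - 43 = 4 - 79 ≡ 31; y = λ·(36 - 31) - 7 ≡ 3. → (31, 3)
4G: (31, 3) + (43, 21). λ = (21 - 3)/(43 - 31) ≡ 18/12 mod 53. 12⁻¹ ≡ 31 (mod 53) since 12·31 = 372 ≡ 1, so λ ≡ 28.
  x = λ² - 31 - 43 = 784 - 74 ≡ 21; y = λ·(31 - 21) - 3 ≡ 12. → (21, 12)
5G: (21, 12) + (43, 21). λ = (21 - 12)/(43 - 21) ≡ 9/22 mod 53. 22⁻¹ ≡ 41 (mod 53), so λ ≡ 51.
  x = λ² - 21 - 43 = 2601 - 64 ≡ 46; y = λ·(21 - 46) - 12 ≡ 38. → (46, 38)
6G: (46, 38) + (43, 21). λ = (21 - 38)/(43 - 46) ≡ 36/50 mod 53. 50⁻¹ ≡ 35 (mod 53), so λ ≡ 41.
  x = λ² - 46 - 43 = 1681 - 89 ≡ 2; y = λ·(46 - 2) - 38 ≡ 17. → (2, 17)
7G: (2, 17) + (43, 21). λ = (21 - 17)/(43 - 2) ≡ 4/41 mod 53. 41⁻¹ ≡ 22 (mod 53), so λ ≡ 35.
  x = λ² - 2 - 43 = 1225 - 45 ≡ 14; y = λ·(2 - 14) - 17 ≡ 40. → (14, 40)
8G: (14, 40) + (43, 21). λ = (21 - 40)/(43 - 14) ≡ 34/29 mod 53. 29⁻¹ ≡ 11 (mod 53) since 29·11 = 319 ≡ 1, so λ ≡ 3.
  x = λ² - 14 - 43 = 9 - 57 ≡ 5; y = λ·(14 - 5) - 40 ≡ 40. → (5, 40)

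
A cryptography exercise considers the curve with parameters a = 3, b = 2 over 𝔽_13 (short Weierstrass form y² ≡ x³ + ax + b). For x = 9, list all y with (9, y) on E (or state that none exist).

x³ + 3x + 2 = 758 ≡ 4 (mod 13).
Square roots of 4 mod 13: 2 and 11 (since 2² = 4 ≡ 4).

2, 11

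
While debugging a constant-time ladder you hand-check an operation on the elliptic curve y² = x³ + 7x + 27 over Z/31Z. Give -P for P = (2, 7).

(2, 24)

-(2, 7) = (2, -7 mod 31) = (2, 24).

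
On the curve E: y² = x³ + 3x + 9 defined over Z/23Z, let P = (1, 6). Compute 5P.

Repeated addition: build up to 5P.
2P: tangent at (1, 6): λ = (3·1² + 3)/(2·6) ≡ 6/12. 12⁻¹ ≡ 2 (mod 23), so λ ≡ 6·2 ≡ 12.
  x = λ² - 1 - 1 = 144 - 2 ≡ 4; y = λ·(1 - 4) - 6 ≡ 4. → (4, 4)
3P: (4, 4) + (1, 6). λ = (6 - 4)/(1 - 4) ≡ 2/20 mod 23. 20⁻¹ ≡ 15 (mod 23), so λ ≡ 7.
  x = λ² - 4 - 1 = 49 - 5 ≡ 21; y = λ·(4 - 21) - 4 ≡ 15. → (21, 15)
4P: (21, 15) + (1, 6). λ = (6 - 15)/(1 - 21) ≡ 14/3 mod 23. 3⁻¹ ≡ 8 (mod 23), so λ ≡ 20.
  x = λ² - 21 - 1 = 400 - 22 ≡ 10; y = λ·(21 - 10) - 15 ≡ 21. → (10, 21)
5P: (10, 21) + (1, 6). λ = (6 - 21)/(1 - 10) ≡ 8/14 mod 23. 14⁻¹ ≡ 5 (mod 23) since 14·5 = 70 ≡ 1, so λ ≡ 17.
  x = λ² - 10 - 1 = 289 - 11 ≡ 2; y = λ·(10 - 2) - 21 ≡ 0. → (2, 0)

(2, 0)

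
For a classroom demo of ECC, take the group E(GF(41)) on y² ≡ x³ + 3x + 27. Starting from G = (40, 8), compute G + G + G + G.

(20, 16)

Double-and-add on 4 = (100)₂. Start with G = (40, 8) for the leading 1-bit.
double: tangent at (40, 8): λ = (3·40² + 3)/(2·8) ≡ 6/16. 16⁻¹ ≡ 18 (mod 41), so λ ≡ 6·18 ≡ 26.
  x = λ² - 40 - 40 = 676 - 80 ≡ 22; y = λ·(40 - 22) - 8 ≡ 9. → (22, 9)
double: tangent at (22, 9): λ = (3·22² + 3)/(2·9) ≡ 20/18. 18⁻¹ ≡ 16 (mod 41) since 18·16 = 288 ≡ 1, so λ ≡ 20·16 ≡ 33.
  x = λ² - 22 - 22 = 1089 - 44 ≡ 20; y = λ·(22 - 20) - 9 ≡ 16. → (20, 16)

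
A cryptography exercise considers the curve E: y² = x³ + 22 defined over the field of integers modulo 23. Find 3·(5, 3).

(17, 17)

Write G = (5, 3).
Repeated addition: build up to 3G.
2G: tangent at (5, 3): λ = (3·5² + 0)/(2·3) ≡ 6/6. 6⁻¹ ≡ 4 (mod 23), so λ ≡ 6·4 ≡ 1.
  x = λ² - 5 - 5 = 1 - 10 ≡ 14; y = λ·(5 - 14) - 3 ≡ 11. → (14, 11)
3G: (14, 11) + (5, 3). λ = (3 - 11)/(5 - 14) ≡ 15/14 mod 23. 14⁻¹ ≡ 5 (mod 23), so λ ≡ 6.
  x = λ² - 14 - 5 = 36 - 19 ≡ 17; y = λ·(14 - 17) - 11 ≡ 17. → (17, 17)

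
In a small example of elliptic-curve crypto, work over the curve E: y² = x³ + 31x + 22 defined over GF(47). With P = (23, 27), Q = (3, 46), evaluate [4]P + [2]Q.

(42, 27)

First 4P:
Repeated addition: build up to 4P.
2P: tangent at (23, 27): λ = (3·23² + 31)/(2·27) ≡ 20/7. 7⁻¹ ≡ 27 (mod 47), so λ ≡ 20·27 ≡ 23.
  x = λ² - 23 - 23 = 529 - 46 ≡ 13; y = λ·(23 - 13) - 27 ≡ 15. → (13, 15)
3P: (13, 15) + (23, 27). λ = (27 - 15)/(23 - 13) ≡ 12/10 mod 47. 10⁻¹ ≡ 33 (mod 47) since 10·33 = 330 ≡ 1, so λ ≡ 20.
  x = λ² - 13 - 23 = 400 - 36 ≡ 35; y = λ·(13 - 35) - 15 ≡ 15. → (35, 15)
4P: (35, 15) + (23, 27). λ = (27 - 15)/(23 - 35) ≡ 12/35 mod 47. 35⁻¹ ≡ 43 (mod 47), so λ ≡ 46.
  x = λ² - 35 - 23 = 2116 - 58 ≡ 37; y = λ·(35 - 37) - 15 ≡ 34. → (37, 34)
4P = (37, 34).
Next 2Q:
Repeated addition: build up to 2Q.
2Q: tangent at (3, 46): λ = (3·3² + 31)/(2·46) ≡ 11/45. 45⁻¹ ≡ 23 (mod 47), so λ ≡ 11·23 ≡ 18.
  x = λ² - 3 - 3 = 324 - 6 ≡ 36; y = λ·(3 - 36) - 46 ≡ 18. → (36, 18)
2Q = (36, 18).
Finally 4P + 2Q:
(37, 34) + (36, 18). λ = (18 - 34)/(36 - 37) ≡ 31/46 mod 47. 46⁻¹ ≡ 46 (mod 47), so λ ≡ 16.
  x = λ² - 37 - 36 = 256 - 73 ≡ 42; y = λ·(37 - 42) - 34 ≡ 27. → (42, 27)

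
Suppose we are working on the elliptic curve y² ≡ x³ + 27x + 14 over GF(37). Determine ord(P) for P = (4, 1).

8

2P: tangent at (4, 1): λ = (3·4² + 27)/(2·1) ≡ 1/2. 2⁻¹ ≡ 19 (mod 37), so λ ≡ 1·19 ≡ 19.
  x = λ² - 4 - 4 = 361 - 8 ≡ 20; y = λ·(4 - 20) - 1 ≡ 28. → (20, 28)
3P: (20, 28) + (4, 1). λ = (1 - 28)/(4 - 20) ≡ 10/21 mod 37. 21⁻¹ ≡ 30 (mod 37) since 21·30 = 630 ≡ 1, so λ ≡ 4.
  x = λ² - 20 - 4 = 16 - 24 ≡ 29; y = λ·(20 - 29) - 28 ≡ 10. → (29, 10)
4P: (29, 10) + (4, 1). λ = (1 - 10)/(4 - 29) ≡ 28/12 mod 37. 12⁻¹ ≡ 34 (mod 37) since 12·34 = 408 ≡ 1, so λ ≡ 27.
  x = λ² - 29 - 4 = 729 - 33 ≡ 30; y = λ·(29 - 30) - 10 ≡ 0. → (30, 0)
5P: (30, 0) + (4, 1). λ = (1 - 0)/(4 - 30) ≡ 1/11 mod 37. 11⁻¹ ≡ 27 (mod 37) since 11·27 = 297 ≡ 1, so λ ≡ 27.
  x = λ² - 30 - 4 = 729 - 34 ≡ 29; y = λ·(30 - 29) - 0 ≡ 27. → (29, 27)
6P: (29, 27) + (4, 1). λ = (1 - 27)/(4 - 29) ≡ 11/12 mod 37. 12⁻¹ ≡ 34 (mod 37), so λ ≡ 4.
  x = λ² - 29 - 4 = 16 - 33 ≡ 20; y = λ·(29 - 20) - 27 ≡ 9. → (20, 9)
7P: (20, 9) + (4, 1). λ = (1 - 9)/(4 - 20) ≡ 29/21 mod 37. 21⁻¹ ≡ 30 (mod 37), so λ ≡ 19.
  x = λ² - 20 - 4 = 361 - 24 ≡ 4; y = λ·(20 - 4) - 9 ≡ 36. → (4, 36)
8P: (4, 36) + (4, 1): same x and y₁ ≡ -y₂, so the sum is ∞.
8P = ∞, so the order is 8.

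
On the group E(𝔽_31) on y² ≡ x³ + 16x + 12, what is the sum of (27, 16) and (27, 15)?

The two points share x = 27 and their y-coordinates satisfy 16 + 15 ≡ 0 (mod 31), so they are inverses. Their sum is 𝒪.

O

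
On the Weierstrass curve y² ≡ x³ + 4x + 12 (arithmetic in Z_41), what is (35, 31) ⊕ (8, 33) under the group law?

(34, 16)

(35, 31) + (8, 33). λ = (33 - 31)/(8 - 35) ≡ 2/14 mod 41. 14⁻¹ ≡ 3 (mod 41) since 14·3 = 42 ≡ 1, so λ ≡ 6.
  x = λ² - 35 - 8 = 36 - 43 ≡ 34; y = λ·(35 - 34) - 31 ≡ 16. → (34, 16)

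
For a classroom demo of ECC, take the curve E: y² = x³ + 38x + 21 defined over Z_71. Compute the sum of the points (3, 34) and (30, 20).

(67, 36)

(3, 34) + (30, 20). λ = (20 - 34)/(30 - 3) ≡ 57/27 mod 71. 27⁻¹ ≡ 50 (mod 71), so λ ≡ 10.
  x = λ² - 3 - 30 = 100 - 33 ≡ 67; y = λ·(3 - 67) - 34 ≡ 36. → (67, 36)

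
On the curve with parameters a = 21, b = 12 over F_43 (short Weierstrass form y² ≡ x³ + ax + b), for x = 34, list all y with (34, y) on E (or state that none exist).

13, 30

x³ + 21x + 12 = 40030 ≡ 40 (mod 43).
Square roots of 40 mod 43: 13 and 30 (since 13² = 169 ≡ 40).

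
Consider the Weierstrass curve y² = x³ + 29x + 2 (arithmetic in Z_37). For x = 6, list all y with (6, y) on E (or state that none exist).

x³ + 29x + 2 = 392 ≡ 22 (mod 37).
22 is a non-residue mod 37; no y exists.

none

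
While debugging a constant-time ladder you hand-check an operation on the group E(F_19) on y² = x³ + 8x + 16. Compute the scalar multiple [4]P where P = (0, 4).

(7, 4)

Double-and-add on 4 = (100)₂. Start with P = (0, 4) for the leading 1-bit.
double: tangent at (0, 4): λ = (3·0² + 8)/(2·4) ≡ 8/8. 8⁻¹ ≡ 12 (mod 19), so λ ≡ 8·12 ≡ 1.
  x = λ² - 0 - 0 = 1 - 0 ≡ 1; y = λ·(0 - 1) - 4 ≡ 14. → (1, 14)
double: tangent at (1, 14): λ = (3·1² + 8)/(2·14) ≡ 11/9. 9⁻¹ ≡ 17 (mod 19), so λ ≡ 11·17 ≡ 16.
  x = λ² - 1 - 1 = 256 - 2 ≡ 7; y = λ·(1 - 7) - 14 ≡ 4. → (7, 4)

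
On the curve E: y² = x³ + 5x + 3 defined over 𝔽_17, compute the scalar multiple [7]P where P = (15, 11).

Repeated addition: build up to 7P.
2P: tangent at (15, 11): λ = (3·15² + 5)/(2·11) ≡ 0/5. 5⁻¹ ≡ 7 (mod 17) since 5·7 = 35 ≡ 1, so λ ≡ 0·7 ≡ 0.
  x = λ² - 15 - 15 = 0 - 30 ≡ 4; y = λ·(15 - 4) - 11 ≡ 6. → (4, 6)
3P: (4, 6) + (15, 11). λ = (11 - 6)/(15 - 4) ≡ 5/11 mod 17. 11⁻¹ ≡ 14 (mod 17) since 11·14 = 154 ≡ 1, so λ ≡ 2.
  x = λ² - 4 - 15 = 4 - 19 ≡ 2; y = λ·(4 - 2) - 6 ≡ 15. → (2, 15)
4P: (2, 15) + (15, 11). λ = (11 - 15)/(15 - 2) ≡ 13/13 mod 17. 13⁻¹ ≡ 4 (mod 17) since 13·4 = 52 ≡ 1, so λ ≡ 1.
  x = λ² - 2 - 15 = 1 - 17 ≡ 1; y = λ·(2 - 1) - 15 ≡ 3. → (1, 3)
5P: (1, 3) + (15, 11). λ = (11 - 3)/(15 - 1) ≡ 8/14 mod 17. 14⁻¹ ≡ 11 (mod 17), so λ ≡ 3.
  x = λ² - 1 - 15 = 9 - 16 ≡ 10; y = λ·(1 - 10) - 3 ≡ 4. → (10, 4)
6P: (10, 4) + (15, 11). λ = (11 - 4)/(15 - 10) ≡ 7/5 mod 17. 5⁻¹ ≡ 7 (mod 17), so λ ≡ 15.
  x = λ² - 10 - 15 = 225 - 25 ≡ 13; y = λ·(10 - 13) - 4 ≡ 2. → (13, 2)
7P: (13, 2) + (15, 11). λ = (11 - 2)/(15 - 13) ≡ 9/2 mod 17. 2⁻¹ ≡ 9 (mod 17), so λ ≡ 13.
  x = λ² - 13 - 15 = 169 - 28 ≡ 5; y = λ·(13 - 5) - 2 ≡ 0. → (5, 0)

(5, 0)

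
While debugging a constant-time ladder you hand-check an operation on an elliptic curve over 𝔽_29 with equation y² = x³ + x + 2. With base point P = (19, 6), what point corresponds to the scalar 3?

(8, 0)

Repeated addition: build up to 3P.
2P: tangent at (19, 6): λ = (3·19² + 1)/(2·6) ≡ 11/12. 12⁻¹ ≡ 17 (mod 29), so λ ≡ 11·17 ≡ 13.
  x = λ² - 19 - 19 = 169 - 38 ≡ 15; y = λ·(19 - 15) - 6 ≡ 17. → (15, 17)
3P: (15, 17) + (19, 6). λ = (6 - 17)/(19 - 15) ≡ 18/4 mod 29. 4⁻¹ ≡ 22 (mod 29) since 4·22 = 88 ≡ 1, so λ ≡ 19.
  x = λ² - 15 - 19 = 361 - 34 ≡ 8; y = λ·(15 - 8) - 17 ≡ 0. → (8, 0)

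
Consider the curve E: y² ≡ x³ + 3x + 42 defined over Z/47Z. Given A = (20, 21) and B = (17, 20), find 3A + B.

(0, 29)

First 3A:
Repeated addition: build up to 3A.
2A: tangent at (20, 21): λ = (3·20² + 3)/(2·21) ≡ 28/42. 42⁻¹ ≡ 28 (mod 47) since 42·28 = 1176 ≡ 1, so λ ≡ 28·28 ≡ 32.
  x = λ² - 20 - 20 = 1024 - 40 ≡ 44; y = λ·(20 - 44) - 21 ≡ 10. → (44, 10)
3A: (44, 10) + (20, 21). λ = (21 - 10)/(20 - 44) ≡ 11/23 mod 47. 23⁻¹ ≡ 45 (mod 47) since 23·45 = 1035 ≡ 1, so λ ≡ 25.
  x = λ² - 44 - 20 = 625 - 64 ≡ 44; y = λ·(44 - 44) - 10 ≡ 37. → (44, 37)
3A = (44, 37).
Finally 3A + B:
(44, 37) + (17, 20). λ = (20 - 37)/(17 - 44) ≡ 30/20 mod 47. 20⁻¹ ≡ 40 (mod 47), so λ ≡ 25.
  x = λ² - 44 - 17 = 625 - 61 ≡ 0; y = λ·(44 - 0) - 37 ≡ 29. → (0, 29)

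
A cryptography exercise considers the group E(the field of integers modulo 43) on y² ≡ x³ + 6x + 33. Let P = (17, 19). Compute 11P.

Repeated addition: build up to 11P.
2P: tangent at (17, 19): λ = (3·17² + 6)/(2·19) ≡ 13/38. 38⁻¹ ≡ 17 (mod 43) since 38·17 = 646 ≡ 1, so λ ≡ 13·17 ≡ 6.
  x = λ² - 17 - 17 = 36 - 34 ≡ 2; y = λ·(17 - 2) - 19 ≡ 28. → (2, 28)
3P: (2, 28) + (17, 19). λ = (19 - 28)/(17 - 2) ≡ 34/15 mod 43. 15⁻¹ ≡ 23 (mod 43), so λ ≡ 8.
  x = λ² - 2 - 17 = 64 - 19 ≡ 2; y = λ·(2 - 2) - 28 ≡ 15. → (2, 15)
4P: (2, 15) + (17, 19). λ = (19 - 15)/(17 - 2) ≡ 4/15 mod 43. 15⁻¹ ≡ 23 (mod 43), so λ ≡ 6.
  x = λ² - 2 - 17 = 36 - 19 ≡ 17; y = λ·(2 - 17) - 15 ≡ 24. → (17, 24)
5P: (17, 24) + (17, 19): same x and y₁ ≡ -y₂, so the sum is 𝒪.
6P: 𝒪 + (17, 19) = (17, 19) (identity).
7P: tangent at (17, 19): λ = (3·17² + 6)/(2·19) ≡ 13/38. 38⁻¹ ≡ 17 (mod 43), so λ ≡ 13·17 ≡ 6.
  x = λ² - 17 - 17 = 36 - 34 ≡ 2; y = λ·(17 - 2) - 19 ≡ 28. → (2, 28)
8P: (2, 28) + (17, 19). λ = (19 - 28)/(17 - 2) ≡ 34/15 mod 43. 15⁻¹ ≡ 23 (mod 43), so λ ≡ 8.
  x = λ² - 2 - 17 = 64 - 19 ≡ 2; y = λ·(2 - 2) - 28 ≡ 15. → (2, 15)
9P: (2, 15) + (17, 19). λ = (19 - 15)/(17 - 2) ≡ 4/15 mod 43. 15⁻¹ ≡ 23 (mod 43), so λ ≡ 6.
  x = λ² - 2 - 17 = 36 - 19 ≡ 17; y = λ·(2 - 17) - 15 ≡ 24. → (17, 24)
10P: (17, 24) + (17, 19): same x and y₁ ≡ -y₂, so the sum is 𝒪.
11P: 𝒪 + (17, 19) = (17, 19) (identity).

(17, 19)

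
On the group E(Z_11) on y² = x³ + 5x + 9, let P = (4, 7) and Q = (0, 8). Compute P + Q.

(5, 7)

(4, 7) + (0, 8). λ = (8 - 7)/(0 - 4) ≡ 1/7 mod 11. 7⁻¹ ≡ 8 (mod 11) since 7·8 = 56 ≡ 1, so λ ≡ 8.
  x = λ² - 4 - 0 = 64 - 4 ≡ 5; y = λ·(4 - 5) - 7 ≡ 7. → (5, 7)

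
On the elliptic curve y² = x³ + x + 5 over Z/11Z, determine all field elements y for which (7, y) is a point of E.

x³ + 1x + 5 = 355 ≡ 3 (mod 11).
Square roots of 3 mod 11: 5 and 6 (since 5² = 25 ≡ 3).

5, 6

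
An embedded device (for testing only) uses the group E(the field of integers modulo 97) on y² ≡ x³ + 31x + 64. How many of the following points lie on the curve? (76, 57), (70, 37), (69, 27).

(76, 57): 57² ≡ 48, rhs ≡ 46 → off.
(70, 37): 37² ≡ 11, rhs ≡ 11 → on.
(69, 27): 27² ≡ 50, rhs ≡ 39 → off.

1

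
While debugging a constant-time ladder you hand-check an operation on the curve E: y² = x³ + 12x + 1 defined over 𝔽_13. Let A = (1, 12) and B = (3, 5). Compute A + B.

(5, 2)

(1, 12) + (3, 5). λ = (5 - 12)/(3 - 1) ≡ 6/2 mod 13. 2⁻¹ ≡ 7 (mod 13), so λ ≡ 3.
  x = λ² - 1 - 3 = 9 - 4 ≡ 5; y = λ·(1 - 5) - 12 ≡ 2. → (5, 2)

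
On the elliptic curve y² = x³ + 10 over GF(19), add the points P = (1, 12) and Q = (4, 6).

(18, 3)

(1, 12) + (4, 6). λ = (6 - 12)/(4 - 1) ≡ 13/3 mod 19. 3⁻¹ ≡ 13 (mod 19) since 3·13 = 39 ≡ 1, so λ ≡ 17.
  x = λ² - 1 - 4 = 289 - 5 ≡ 18; y = λ·(1 - 18) - 12 ≡ 3. → (18, 3)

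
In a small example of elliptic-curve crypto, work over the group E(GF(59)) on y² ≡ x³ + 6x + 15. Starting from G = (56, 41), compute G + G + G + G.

(1, 50)

Repeated addition: build up to 4G.
2G: tangent at (56, 41): λ = (3·56² + 6)/(2·41) ≡ 33/23. 23⁻¹ ≡ 18 (mod 59), so λ ≡ 33·18 ≡ 4.
  x = λ² - 56 - 56 = 16 - 112 ≡ 22; y = λ·(56 - 22) - 41 ≡ 36. → (22, 36)
3G: (22, 36) + (56, 41). λ = (41 - 36)/(56 - 22) ≡ 5/34 mod 59. 34⁻¹ ≡ 33 (mod 59), so λ ≡ 47.
  x = λ² - 22 - 56 = 2209 - 78 ≡ 7; y = λ·(22 - 7) - 36 ≡ 20. → (7, 20)
4G: (7, 20) + (56, 41). λ = (41 - 20)/(56 - 7) ≡ 21/49 mod 59. 49⁻¹ ≡ 53 (mod 59) since 49·53 = 2597 ≡ 1, so λ ≡ 51.
  x = λ² - 7 - 56 = 2601 - 63 ≡ 1; y = λ·(7 - 1) - 20 ≡ 50. → (1, 50)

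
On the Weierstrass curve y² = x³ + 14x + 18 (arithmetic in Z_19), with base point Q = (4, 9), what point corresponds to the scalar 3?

Repeated addition: build up to 3Q.
2Q: tangent at (4, 9): λ = (3·4² + 14)/(2·9) ≡ 5/18. 18⁻¹ ≡ 18 (mod 19), so λ ≡ 5·18 ≡ 14.
  x = λ² - 4 - 4 = 196 - 8 ≡ 17; y = λ·(4 - 17) - 9 ≡ 18. → (17, 18)
3Q: (17, 18) + (4, 9). λ = (9 - 18)/(4 - 17) ≡ 10/6 mod 19. 6⁻¹ ≡ 16 (mod 19) since 6·16 = 96 ≡ 1, so λ ≡ 8.
  x = λ² - 17 - 4 = 64 - 21 ≡ 5; y = λ·(17 - 5) - 18 ≡ 2. → (5, 2)

(5, 2)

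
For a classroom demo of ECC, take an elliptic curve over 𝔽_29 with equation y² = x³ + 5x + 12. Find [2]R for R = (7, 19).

(2, 1)

tangent at (7, 19): λ = (3·7² + 5)/(2·19) ≡ 7/9. 9⁻¹ ≡ 13 (mod 29), so λ ≡ 7·13 ≡ 4.
  x = λ² - 7 - 7 = 16 - 14 ≡ 2; y = λ·(7 - 2) - 19 ≡ 1. → (2, 1)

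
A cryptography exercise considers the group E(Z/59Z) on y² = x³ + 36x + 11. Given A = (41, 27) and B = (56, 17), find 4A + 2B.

First 4A:
Double-and-add on 4 = (100)₂. Start with A = (41, 27) for the leading 1-bit.
double: tangent at (41, 27): λ = (3·41² + 36)/(2·27) ≡ 5/54. 54⁻¹ ≡ 47 (mod 59) since 54·47 = 2538 ≡ 1, so λ ≡ 5·47 ≡ 58.
  x = λ² - 41 - 41 = 3364 - 82 ≡ 37; y = λ·(41 - 37) - 27 ≡ 28. → (37, 28)
double: tangent at (37, 28): λ = (3·37² + 36)/(2·28) ≡ 13/56. 56⁻¹ ≡ 39 (mod 59), so λ ≡ 13·39 ≡ 35.
  x = λ² - 37 - 37 = 1225 - 74 ≡ 30; y = λ·(37 - 30) - 28 ≡ 40. → (30, 40)
4A = (30, 40).
Next 2B:
Repeated addition: build up to 2B.
2B: tangent at (56, 17): λ = (3·56² + 36)/(2·17) ≡ 4/34. 34⁻¹ ≡ 33 (mod 59), so λ ≡ 4·33 ≡ 14.
  x = λ² - 56 - 56 = 196 - 112 ≡ 25; y = λ·(56 - 25) - 17 ≡ 4. → (25, 4)
2B = (25, 4).
Finally 4A + 2B:
(30, 40) + (25, 4). λ = (4 - 40)/(25 - 30) ≡ 23/54 mod 59. 54⁻¹ ≡ 47 (mod 59), so λ ≡ 19.
  x = λ² - 30 - 25 = 361 - 55 ≡ 11; y = λ·(30 - 11) - 40 ≡ 26. → (11, 26)

(11, 26)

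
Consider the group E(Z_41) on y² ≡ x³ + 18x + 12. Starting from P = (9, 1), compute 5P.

Double-and-add on 5 = (101)₂. Start with P = (9, 1) for the leading 1-bit.
double: tangent at (9, 1): λ = (3·9² + 18)/(2·1) ≡ 15/2. 2⁻¹ ≡ 21 (mod 41) since 2·21 = 42 ≡ 1, so λ ≡ 15·21 ≡ 28.
  x = λ² - 9 - 9 = 784 - 18 ≡ 28; y = λ·(9 - 28) - 1 ≡ 0. → (28, 0)
double: (28, 0) + (28, 0): same x and y₁ ≡ -y₂, so the sum is O.
add P: O + (9, 1) = (9, 1) (identity).

(9, 1)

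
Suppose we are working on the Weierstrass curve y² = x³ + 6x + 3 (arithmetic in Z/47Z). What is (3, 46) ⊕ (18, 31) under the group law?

(27, 25)

(3, 46) + (18, 31). λ = (31 - 46)/(18 - 3) ≡ 32/15 mod 47. 15⁻¹ ≡ 22 (mod 47) since 15·22 = 330 ≡ 1, so λ ≡ 46.
  x = λ² - 3 - 18 = 2116 - 21 ≡ 27; y = λ·(3 - 27) - 46 ≡ 25. → (27, 25)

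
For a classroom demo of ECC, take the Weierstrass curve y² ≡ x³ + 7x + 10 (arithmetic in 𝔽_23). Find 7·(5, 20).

(8, 16)

Write Q = (5, 20).
Repeated addition: build up to 7Q.
2Q: tangent at (5, 20): λ = (3·5² + 7)/(2·20) ≡ 13/17. 17⁻¹ ≡ 19 (mod 23), so λ ≡ 13·19 ≡ 17.
  x = λ² - 5 - 5 = 289 - 10 ≡ 3; y = λ·(5 - 3) - 20 ≡ 14. → (3, 14)
3Q: (3, 14) + (5, 20). λ = (20 - 14)/(5 - 3) ≡ 6/2 mod 23. 2⁻¹ ≡ 12 (mod 23), so λ ≡ 3.
  x = λ² - 3 - 5 = 9 - 8 ≡ 1; y = λ·(3 - 1) - 14 ≡ 15. → (1, 15)
4Q: (1, 15) + (5, 20). λ = (20 - 15)/(5 - 1) ≡ 5/4 mod 23. 4⁻¹ ≡ 6 (mod 23), so λ ≡ 7.
  x = λ² - 1 - 5 = 49 - 6 ≡ 20; y = λ·(1 - 20) - 15 ≡ 13. → (20, 13)
5Q: (20, 13) + (5, 20). λ = (20 - 13)/(5 - 20) ≡ 7/8 mod 23. 8⁻¹ ≡ 3 (mod 23) since 8·3 = 24 ≡ 1, so λ ≡ 21.
  x = λ² - 20 - 5 = 441 - 25 ≡ 2; y = λ·(20 - 2) - 13 ≡ 20. → (2, 20)
6Q: (2, 20) + (5, 20). λ = (20 - 20)/(5 - 2) ≡ 0/3 mod 23. 3⁻¹ ≡ 8 (mod 23) since 3·8 = 24 ≡ 1, so λ ≡ 0.
  x = λ² - 2 - 5 = 0 - 7 ≡ 16; y = λ·(2 - 16) - 20 ≡ 3. → (16, 3)
7Q: (16, 3) + (5, 20). λ = (20 - 3)/(5 - 16) ≡ 17/12 mod 23. 12⁻¹ ≡ 2 (mod 23), so λ ≡ 11.
  x = λ² - 16 - 5 = 121 - 21 ≡ 8; y = λ·(16 - 8) - 3 ≡ 16. → (8, 16)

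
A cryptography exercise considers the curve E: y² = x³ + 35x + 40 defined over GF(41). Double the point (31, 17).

(21, 14)

tangent at (31, 17): λ = (3·31² + 35)/(2·17) ≡ 7/34. 34⁻¹ ≡ 35 (mod 41), so λ ≡ 7·35 ≡ 40.
  x = λ² - 31 - 31 = 1600 - 62 ≡ 21; y = λ·(31 - 21) - 17 ≡ 14. → (21, 14)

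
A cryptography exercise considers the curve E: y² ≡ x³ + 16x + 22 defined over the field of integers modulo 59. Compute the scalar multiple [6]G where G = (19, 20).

(29, 6)

Double-and-add on 6 = (110)₂. Start with G = (19, 20) for the leading 1-bit.
double: tangent at (19, 20): λ = (3·19² + 16)/(2·20) ≡ 37/40. 40⁻¹ ≡ 31 (mod 59) since 40·31 = 1240 ≡ 1, so λ ≡ 37·31 ≡ 26.
  x = λ² - 19 - 19 = 676 - 38 ≡ 48; y = λ·(19 - 48) - 20 ≡ 52. → (48, 52)
add G: (48, 52) + (19, 20). λ = (20 - 52)/(19 - 48) ≡ 27/30 mod 59. 30⁻¹ ≡ 2 (mod 59) since 30·2 = 60 ≡ 1, so λ ≡ 54.
  x = λ² - 48 - 19 = 2916 - 67 ≡ 17; y = λ·(48 - 17) - 52 ≡ 29. → (17, 29)
double: tangent at (17, 29): λ = (3·17² + 16)/(2·29) ≡ 57/58. 58⁻¹ ≡ 58 (mod 59) since 58·58 = 3364 ≡ 1, so λ ≡ 57·58 ≡ 2.
  x = λ² - 17 - 17 = 4 - 34 ≡ 29; y = λ·(17 - 29) - 29 ≡ 6. → (29, 6)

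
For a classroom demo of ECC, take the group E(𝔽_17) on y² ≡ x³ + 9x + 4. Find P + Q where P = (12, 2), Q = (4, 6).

(12, 2) + (4, 6). λ = (6 - 2)/(4 - 12) ≡ 4/9 mod 17. 9⁻¹ ≡ 2 (mod 17), so λ ≡ 8.
  x = λ² - 12 - 4 = 64 - 16 ≡ 14; y = λ·(12 - 14) - 2 ≡ 16. → (14, 16)

(14, 16)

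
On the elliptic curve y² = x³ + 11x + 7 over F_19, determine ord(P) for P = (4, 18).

2P: tangent at (4, 18): λ = (3·4² + 11)/(2·18) ≡ 2/17. 17⁻¹ ≡ 9 (mod 19), so λ ≡ 2·9 ≡ 18.
  x = λ² - 4 - 4 = 324 - 8 ≡ 12; y = λ·(4 - 12) - 18 ≡ 9. → (12, 9)
3P: (12, 9) + (4, 18). λ = (18 - 9)/(4 - 12) ≡ 9/11 mod 19. 11⁻¹ ≡ 7 (mod 19), so λ ≡ 6.
  x = λ² - 12 - 4 = 36 - 16 ≡ 1; y = λ·(12 - 1) - 9 ≡ 0. → (1, 0)
4P: (1, 0) + (4, 18). λ = (18 - 0)/(4 - 1) ≡ 18/3 mod 19. 3⁻¹ ≡ 13 (mod 19) since 3·13 = 39 ≡ 1, so λ ≡ 6.
  x = λ² - 1 - 4 = 36 - 5 ≡ 12; y = λ·(1 - 12) - 0 ≡ 10. → (12, 10)
5P: (12, 10) + (4, 18). λ = (18 - 10)/(4 - 12) ≡ 8/11 mod 19. 11⁻¹ ≡ 7 (mod 19), so λ ≡ 18.
  x = λ² - 12 - 4 = 324 - 16 ≡ 4; y = λ·(12 - 4) - 10 ≡ 1. → (4, 1)
6P: (4, 1) + (4, 18): same x and y₁ ≡ -y₂, so the sum is ∞.
6P = ∞, so the order is 6.

6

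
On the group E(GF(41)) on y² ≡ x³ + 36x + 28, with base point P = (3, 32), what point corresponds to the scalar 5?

(17, 31)

Double-and-add on 5 = (101)₂. Start with P = (3, 32) for the leading 1-bit.
double: tangent at (3, 32): λ = (3·3² + 36)/(2·32) ≡ 22/23. 23⁻¹ ≡ 25 (mod 41) since 23·25 = 575 ≡ 1, so λ ≡ 22·25 ≡ 17.
  x = λ² - 3 - 3 = 289 - 6 ≡ 37; y = λ·(3 - 37) - 32 ≡ 5. → (37, 5)
double: tangent at (37, 5): λ = (3·37² + 36)/(2·5) ≡ 2/10. 10⁻¹ ≡ 37 (mod 41), so λ ≡ 2·37 ≡ 33.
  x = λ² - 37 - 37 = 1089 - 74 ≡ 31; y = λ·(37 - 31) - 5 ≡ 29. → (31, 29)
add P: (31, 29) + (3, 32). λ = (32 - 29)/(3 - 31) ≡ 3/13 mod 41. 13⁻¹ ≡ 19 (mod 41) since 13·19 = 247 ≡ 1, so λ ≡ 16.
  x = λ² - 31 - 3 = 256 - 34 ≡ 17; y = λ·(31 - 17) - 29 ≡ 31. → (17, 31)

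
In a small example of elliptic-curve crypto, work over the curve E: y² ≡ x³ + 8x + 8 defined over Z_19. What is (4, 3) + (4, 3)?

(1, 6)

tangent at (4, 3): λ = (3·4² + 8)/(2·3) ≡ 18/6. 6⁻¹ ≡ 16 (mod 19) since 6·16 = 96 ≡ 1, so λ ≡ 18·16 ≡ 3.
  x = λ² - 4 - 4 = 9 - 8 ≡ 1; y = λ·(4 - 1) - 3 ≡ 6. → (1, 6)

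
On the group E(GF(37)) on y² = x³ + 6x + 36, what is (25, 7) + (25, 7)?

tangent at (25, 7): λ = (3·25² + 6)/(2·7) ≡ 31/14. 14⁻¹ ≡ 8 (mod 37) since 14·8 = 112 ≡ 1, so λ ≡ 31·8 ≡ 26.
  x = λ² - 25 - 25 = 676 - 50 ≡ 34; y = λ·(25 - 34) - 7 ≡ 18. → (34, 18)

(34, 18)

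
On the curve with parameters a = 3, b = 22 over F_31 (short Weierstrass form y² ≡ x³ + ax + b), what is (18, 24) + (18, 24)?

(27, 16)

tangent at (18, 24): λ = (3·18² + 3)/(2·24) ≡ 14/17. 17⁻¹ ≡ 11 (mod 31) since 17·11 = 187 ≡ 1, so λ ≡ 14·11 ≡ 30.
  x = λ² - 18 - 18 = 900 - 36 ≡ 27; y = λ·(18 - 27) - 24 ≡ 16. → (27, 16)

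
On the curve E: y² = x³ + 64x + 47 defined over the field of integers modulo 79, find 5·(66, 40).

(74, 32)

Write Q = (66, 40).
Double-and-add on 5 = (101)₂. Start with Q = (66, 40) for the leading 1-bit.
double: tangent at (66, 40): λ = (3·66² + 64)/(2·40) ≡ 18/1. 1⁻¹ ≡ 1 (mod 79), so λ ≡ 18·1 ≡ 18.
  x = λ² - 66 - 66 = 324 - 132 ≡ 34; y = λ·(66 - 34) - 40 ≡ 62. → (34, 62)
double: tangent at (34, 62): λ = (3·34² + 64)/(2·62) ≡ 56/45. 45⁻¹ ≡ 72 (mod 79) since 45·72 = 3240 ≡ 1, so λ ≡ 56·72 ≡ 3.
  x = λ² - 34 - 34 = 9 - 68 ≡ 20; y = λ·(34 - 20) - 62 ≡ 59. → (20, 59)
add Q: (20, 59) + (66, 40). λ = (40 - 59)/(66 - 20) ≡ 60/46 mod 79. 46⁻¹ ≡ 67 (mod 79), so λ ≡ 70.
  x = λ² - 20 - 66 = 4900 - 86 ≡ 74; y = λ·(20 - 74) - 59 ≡ 32. → (74, 32)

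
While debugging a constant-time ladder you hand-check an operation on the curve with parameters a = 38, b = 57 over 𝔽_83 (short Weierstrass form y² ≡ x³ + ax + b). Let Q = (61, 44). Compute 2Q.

(38, 4)

tangent at (61, 44): λ = (3·61² + 38)/(2·44) ≡ 79/5. 5⁻¹ ≡ 50 (mod 83) since 5·50 = 250 ≡ 1, so λ ≡ 79·50 ≡ 49.
  x = λ² - 61 - 61 = 2401 - 122 ≡ 38; y = λ·(61 - 38) - 44 ≡ 4. → (38, 4)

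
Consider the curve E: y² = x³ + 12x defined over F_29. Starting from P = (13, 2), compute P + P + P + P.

(16, 24)

Repeated addition: build up to 4P.
2P: tangent at (13, 2): λ = (3·13² + 12)/(2·2) ≡ 26/4. 4⁻¹ ≡ 22 (mod 29), so λ ≡ 26·22 ≡ 21.
  x = λ² - 13 - 13 = 441 - 26 ≡ 9; y = λ·(13 - 9) - 2 ≡ 24. → (9, 24)
3P: (9, 24) + (13, 2). λ = (2 - 24)/(13 - 9) ≡ 7/4 mod 29. 4⁻¹ ≡ 22 (mod 29) since 4·22 = 88 ≡ 1, so λ ≡ 9.
  x = λ² - 9 - 13 = 81 - 22 ≡ 1; y = λ·(9 - 1) - 24 ≡ 19. → (1, 19)
4P: (1, 19) + (13, 2). λ = (2 - 19)/(13 - 1) ≡ 12/12 mod 29. 12⁻¹ ≡ 17 (mod 29) since 12·17 = 204 ≡ 1, so λ ≡ 1.
  x = λ² - 1 - 13 = 1 - 14 ≡ 16; y = λ·(1 - 16) - 19 ≡ 24. → (16, 24)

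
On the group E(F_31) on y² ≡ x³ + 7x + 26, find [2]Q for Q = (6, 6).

tangent at (6, 6): λ = (3·6² + 7)/(2·6) ≡ 22/12. 12⁻¹ ≡ 13 (mod 31) since 12·13 = 156 ≡ 1, so λ ≡ 22·13 ≡ 7.
  x = λ² - 6 - 6 = 49 - 12 ≡ 6; y = λ·(6 - 6) - 6 ≡ 25. → (6, 25)

(6, 25)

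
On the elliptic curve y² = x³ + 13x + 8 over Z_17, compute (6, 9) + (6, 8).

O

The two points share x = 6 and their y-coordinates satisfy 9 + 8 ≡ 0 (mod 17), so they are inverses. Their sum is the point at infinity.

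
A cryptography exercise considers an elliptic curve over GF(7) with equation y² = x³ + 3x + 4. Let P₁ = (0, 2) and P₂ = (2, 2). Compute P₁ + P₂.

(5, 5)

(0, 2) + (2, 2). λ = (2 - 2)/(2 - 0) ≡ 0/2 mod 7. 2⁻¹ ≡ 4 (mod 7), so λ ≡ 0.
  x = λ² - 0 - 2 = 0 - 2 ≡ 5; y = λ·(0 - 5) - 2 ≡ 5. → (5, 5)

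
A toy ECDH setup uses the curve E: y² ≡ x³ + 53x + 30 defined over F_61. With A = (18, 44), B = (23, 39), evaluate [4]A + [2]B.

First 4A:
Double-and-add on 4 = (100)₂. Start with A = (18, 44) for the leading 1-bit.
double: tangent at (18, 44): λ = (3·18² + 53)/(2·44) ≡ 49/27. 27⁻¹ ≡ 52 (mod 61) since 27·52 = 1404 ≡ 1, so λ ≡ 49·52 ≡ 47.
  x = λ² - 18 - 18 = 2209 - 36 ≡ 38; y = λ·(18 - 38) - 44 ≡ 53. → (38, 53)
double: tangent at (38, 53): λ = (3·38² + 53)/(2·53) ≡ 54/45. 45⁻¹ ≡ 19 (mod 61) since 45·19 = 855 ≡ 1, so λ ≡ 54·19 ≡ 50.
  x = λ² - 38 - 38 = 2500 - 76 ≡ 45; y = λ·(38 - 45) - 53 ≡ 24. → (45, 24)
4A = (45, 24).
Next 2B:
Repeated addition: build up to 2B.
2B: tangent at (23, 39): λ = (3·23² + 53)/(2·39) ≡ 54/17. 17⁻¹ ≡ 18 (mod 61), so λ ≡ 54·18 ≡ 57.
  x = λ² - 23 - 23 = 3249 - 46 ≡ 31; y = λ·(23 - 31) - 39 ≡ 54. → (31, 54)
2B = (31, 54).
Finally 4A + 2B:
(45, 24) + (31, 54). λ = (54 - 24)/(31 - 45) ≡ 30/47 mod 61. 47⁻¹ ≡ 13 (mod 61), so λ ≡ 24.
  x = λ² - 45 - 31 = 576 - 76 ≡ 12; y = λ·(45 - 12) - 24 ≡ 36. → (12, 36)

(12, 36)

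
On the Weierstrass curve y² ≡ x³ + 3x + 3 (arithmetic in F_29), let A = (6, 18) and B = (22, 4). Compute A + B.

(14, 18)

(6, 18) + (22, 4). λ = (4 - 18)/(22 - 6) ≡ 15/16 mod 29. 16⁻¹ ≡ 20 (mod 29), so λ ≡ 10.
  x = λ² - 6 - 22 = 100 - 28 ≡ 14; y = λ·(6 - 14) - 18 ≡ 18. → (14, 18)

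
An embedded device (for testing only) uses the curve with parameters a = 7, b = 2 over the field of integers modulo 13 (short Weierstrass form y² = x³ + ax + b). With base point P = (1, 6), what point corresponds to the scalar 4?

(9, 12)

Double-and-add on 4 = (100)₂. Start with P = (1, 6) for the leading 1-bit.
double: tangent at (1, 6): λ = (3·1² + 7)/(2·6) ≡ 10/12. 12⁻¹ ≡ 12 (mod 13) since 12·12 = 144 ≡ 1, so λ ≡ 10·12 ≡ 3.
  x = λ² - 1 - 1 = 9 - 2 ≡ 7; y = λ·(1 - 7) - 6 ≡ 2. → (7, 2)
double: tangent at (7, 2): λ = (3·7² + 7)/(2·2) ≡ 11/4. 4⁻¹ ≡ 10 (mod 13) since 4·10 = 40 ≡ 1, so λ ≡ 11·10 ≡ 6.
  x = λ² - 7 - 7 = 36 - 14 ≡ 9; y = λ·(7 - 9) - 2 ≡ 12. → (9, 12)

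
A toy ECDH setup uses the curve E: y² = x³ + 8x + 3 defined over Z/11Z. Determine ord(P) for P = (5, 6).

2P: tangent at (5, 6): λ = (3·5² + 8)/(2·6) ≡ 6/1. 1⁻¹ ≡ 1 (mod 11), so λ ≡ 6·1 ≡ 6.
  x = λ² - 5 - 5 = 36 - 10 ≡ 4; y = λ·(5 - 4) - 6 ≡ 0. → (4, 0)
3P: (4, 0) + (5, 6). λ = (6 - 0)/(5 - 4) ≡ 6/1 mod 11. 1⁻¹ ≡ 1 (mod 11) since 1·1 = 1 ≡ 1, so λ ≡ 6.
  x = λ² - 4 - 5 = 36 - 9 ≡ 5; y = λ·(4 - 5) - 0 ≡ 5. → (5, 5)
4P: (5, 5) + (5, 6): same x and y₁ ≡ -y₂, so the sum is 𝒪.
4P = 𝒪, so the order is 4.

4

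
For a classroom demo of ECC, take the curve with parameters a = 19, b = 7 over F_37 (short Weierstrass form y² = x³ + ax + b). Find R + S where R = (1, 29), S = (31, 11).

(1, 29) + (31, 11). λ = (11 - 29)/(31 - 1) ≡ 19/30 mod 37. 30⁻¹ ≡ 21 (mod 37) since 30·21 = 630 ≡ 1, so λ ≡ 29.
  x = λ² - 1 - 31 = 841 - 32 ≡ 32; y = λ·(1 - 32) - 29 ≡ 34. → (32, 34)

(32, 34)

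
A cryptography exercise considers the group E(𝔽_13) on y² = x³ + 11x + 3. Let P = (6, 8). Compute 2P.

(0, 9)

tangent at (6, 8): λ = (3·6² + 11)/(2·8) ≡ 2/3. 3⁻¹ ≡ 9 (mod 13), so λ ≡ 2·9 ≡ 5.
  x = λ² - 6 - 6 = 25 - 12 ≡ 0; y = λ·(6 - 0) - 8 ≡ 9. → (0, 9)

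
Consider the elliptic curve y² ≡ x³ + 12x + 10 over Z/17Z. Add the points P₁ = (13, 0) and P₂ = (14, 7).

(5, 5)

(13, 0) + (14, 7). λ = (7 - 0)/(14 - 13) ≡ 7/1 mod 17. 1⁻¹ ≡ 1 (mod 17) since 1·1 = 1 ≡ 1, so λ ≡ 7.
  x = λ² - 13 - 14 = 49 - 27 ≡ 5; y = λ·(13 - 5) - 0 ≡ 5. → (5, 5)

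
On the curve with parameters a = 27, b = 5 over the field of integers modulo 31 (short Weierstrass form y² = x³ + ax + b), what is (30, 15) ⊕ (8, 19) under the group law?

(30, 15) + (8, 19). λ = (19 - 15)/(8 - 30) ≡ 4/9 mod 31. 9⁻¹ ≡ 7 (mod 31), so λ ≡ 28.
  x = λ² - 30 - 8 = 784 - 38 ≡ 2; y = λ·(30 - 2) - 15 ≡ 25. → (2, 25)

(2, 25)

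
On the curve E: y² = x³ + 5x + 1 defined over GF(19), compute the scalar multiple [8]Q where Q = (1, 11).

O

Double-and-add on 8 = (1000)₂. Start with Q = (1, 11) for the leading 1-bit.
double: tangent at (1, 11): λ = (3·1² + 5)/(2·11) ≡ 8/3. 3⁻¹ ≡ 13 (mod 19), so λ ≡ 8·13 ≡ 9.
  x = λ² - 1 - 1 = 81 - 2 ≡ 3; y = λ·(1 - 3) - 11 ≡ 9. → (3, 9)
double: tangent at (3, 9): λ = (3·3² + 5)/(2·9) ≡ 13/18. 18⁻¹ ≡ 18 (mod 19) since 18·18 = 324 ≡ 1, so λ ≡ 13·18 ≡ 6.
  x = λ² - 3 - 3 = 36 - 6 ≡ 11; y = λ·(3 - 11) - 9 ≡ 0. → (11, 0)
double: (11, 0) + (11, 0): same x and y₁ ≡ -y₂, so the sum is the point at infinity.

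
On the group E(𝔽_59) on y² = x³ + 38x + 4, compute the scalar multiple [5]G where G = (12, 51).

(32, 2)

Double-and-add on 5 = (101)₂. Start with G = (12, 51) for the leading 1-bit.
double: tangent at (12, 51): λ = (3·12² + 38)/(2·51) ≡ 57/43. 43⁻¹ ≡ 11 (mod 59), so λ ≡ 57·11 ≡ 37.
  x = λ² - 12 - 12 = 1369 - 24 ≡ 47; y = λ·(12 - 47) - 51 ≡ 11. → (47, 11)
double: tangent at (47, 11): λ = (3·47² + 38)/(2·11) ≡ 57/22. 22⁻¹ ≡ 51 (mod 59), so λ ≡ 57·51 ≡ 16.
  x = λ² - 47 - 47 = 256 - 94 ≡ 44; y = λ·(47 - 44) - 11 ≡ 37. → (44, 37)
add G: (44, 37) + (12, 51). λ = (51 - 37)/(12 - 44) ≡ 14/27 mod 59. 27⁻¹ ≡ 35 (mod 59) since 27·35 = 945 ≡ 1, so λ ≡ 18.
  x = λ² - 44 - 12 = 324 - 56 ≡ 32; y = λ·(44 - 32) - 37 ≡ 2. → (32, 2)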